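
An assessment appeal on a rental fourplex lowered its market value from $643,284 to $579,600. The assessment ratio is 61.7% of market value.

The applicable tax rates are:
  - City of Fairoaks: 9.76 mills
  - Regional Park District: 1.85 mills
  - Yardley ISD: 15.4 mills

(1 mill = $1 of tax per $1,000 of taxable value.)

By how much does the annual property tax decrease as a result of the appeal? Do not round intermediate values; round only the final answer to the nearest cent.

Old assessed value = $643,284 × 0.617 = $396,906.228
New assessed value = $579,600 × 0.617 = $357,613.2
Combined rate = 0.00976 + 0.00185 + 0.0154 = 0.02701
Old tax = $396,906.228 × 0.02701 = $10,720.43721828
New tax = $357,613.2 × 0.02701 = $9,659.132532
Reduction = $10,720.43721828 − $9,659.132532 = $1,061.30468628

$1,061.30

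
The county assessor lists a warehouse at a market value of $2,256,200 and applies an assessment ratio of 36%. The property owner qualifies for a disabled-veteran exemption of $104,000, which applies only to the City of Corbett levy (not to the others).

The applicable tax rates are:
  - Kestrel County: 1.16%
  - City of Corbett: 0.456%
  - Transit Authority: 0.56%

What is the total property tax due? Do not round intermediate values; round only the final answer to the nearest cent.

Assessed value = $2,256,200 × 0.36 = $812,232
Kestrel County: $812,232 × 0.0116 = $9,421.8912
City of Corbett: ($812,232 − $104,000) × 0.00456 = $708,232 × 0.00456 = $3,229.53792
Transit Authority: $812,232 × 0.0056 = $4,548.4992
Total = $17,199.92832

$17,199.93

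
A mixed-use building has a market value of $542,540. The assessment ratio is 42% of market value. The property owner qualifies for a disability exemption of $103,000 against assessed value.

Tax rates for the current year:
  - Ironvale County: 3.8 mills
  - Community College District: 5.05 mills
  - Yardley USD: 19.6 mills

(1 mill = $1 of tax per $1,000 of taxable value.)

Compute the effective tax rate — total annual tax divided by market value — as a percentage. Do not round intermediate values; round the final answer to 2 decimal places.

0.65%

Assessed value = $542,540 × 0.42 = $227,866.8
Taxable value = $227,866.8 − $103,000 = $124,866.8
Ironvale County: $124,866.8 × 0.0038 = $474.49384
Community College District: $124,866.8 × 0.00505 = $630.57734
Yardley USD: $124,866.8 × 0.0196 = $2,447.38928
Total tax = $3,552.46046
Effective rate = $3,552.46046 ÷ $542,540 = 0.65% of market value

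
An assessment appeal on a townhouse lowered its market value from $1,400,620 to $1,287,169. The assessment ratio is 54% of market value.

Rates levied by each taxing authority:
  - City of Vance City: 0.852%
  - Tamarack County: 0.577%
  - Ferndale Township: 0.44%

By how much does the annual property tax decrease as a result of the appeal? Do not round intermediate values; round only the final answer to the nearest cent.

Old assessed value = $1,400,620 × 0.54 = $756,334.8
New assessed value = $1,287,169 × 0.54 = $695,071.26
Combined rate = 0.00852 + 0.00577 + 0.0044 = 0.01869
Old tax = $756,334.8 × 0.01869 = $14,135.897412
New tax = $695,071.26 × 0.01869 = $12,990.8818494
Reduction = $14,135.897412 − $12,990.8818494 = $1,145.0155626

$1,145.02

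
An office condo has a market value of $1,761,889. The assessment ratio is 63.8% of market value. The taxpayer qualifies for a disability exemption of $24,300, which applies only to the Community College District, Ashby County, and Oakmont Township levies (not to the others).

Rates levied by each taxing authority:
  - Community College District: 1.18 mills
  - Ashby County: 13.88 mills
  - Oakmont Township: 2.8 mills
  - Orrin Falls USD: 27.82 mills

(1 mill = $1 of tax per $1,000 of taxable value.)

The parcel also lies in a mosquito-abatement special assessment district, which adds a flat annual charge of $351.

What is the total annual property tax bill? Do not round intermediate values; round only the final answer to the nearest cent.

$51,265.21

Assessed value = $1,761,889 × 0.638 = $1,124,085.182
Community College District: ($1,124,085.182 − $24,300) × 0.00118 = $1,099,785.182 × 0.00118 = $1,297.74651476
Ashby County: ($1,124,085.182 − $24,300) × 0.01388 = $1,099,785.182 × 0.01388 = $15,265.01832616
Oakmont Township: ($1,124,085.182 − $24,300) × 0.0028 = $1,099,785.182 × 0.0028 = $3,079.3985096
Orrin Falls USD: $1,124,085.182 × 0.02782 = $31,272.04976324
Levies subtotal = $50,914.21311376
Total = $50,914.21311376 + $351 = $51,265.21311376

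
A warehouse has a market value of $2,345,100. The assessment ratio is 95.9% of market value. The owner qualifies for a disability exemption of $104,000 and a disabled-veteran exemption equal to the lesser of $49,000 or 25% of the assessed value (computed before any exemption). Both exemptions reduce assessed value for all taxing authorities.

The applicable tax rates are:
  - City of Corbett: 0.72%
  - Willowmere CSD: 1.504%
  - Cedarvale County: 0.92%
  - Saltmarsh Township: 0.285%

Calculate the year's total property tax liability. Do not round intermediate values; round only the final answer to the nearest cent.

Assessed value = $2,345,100 × 0.959 = $2,248,950.9
Disabled-veteran exemption = min($49,000, 25% × $2,248,950.9) = min($49,000, $562,237.725) = $49,000 (dollar cap binds)
Taxable value = $2,248,950.9 − $104,000 − $49,000 = $2,095,950.9
City of Corbett: $2,095,950.9 × 0.0072 = $15,090.84648
Willowmere CSD: $2,095,950.9 × 0.01504 = $31,523.101536
Cedarvale County: $2,095,950.9 × 0.0092 = $19,282.74828
Saltmarsh Township: $2,095,950.9 × 0.00285 = $5,973.460065
Total = $71,870.156361

$71,870.16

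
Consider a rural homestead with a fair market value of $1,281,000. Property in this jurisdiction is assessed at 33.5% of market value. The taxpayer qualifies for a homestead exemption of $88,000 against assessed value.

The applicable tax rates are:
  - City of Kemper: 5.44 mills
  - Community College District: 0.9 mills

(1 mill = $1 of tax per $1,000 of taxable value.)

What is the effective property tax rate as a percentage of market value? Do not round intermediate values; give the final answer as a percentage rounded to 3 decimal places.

0.169%

Assessed value = $1,281,000 × 0.335 = $429,135
Taxable value = $429,135 − $88,000 = $341,135
City of Kemper: $341,135 × 0.00544 = $1,855.7744
Community College District: $341,135 × 0.0009 = $307.0215
Total tax = $2,162.7959
Effective rate = $2,162.7959 ÷ $1,281,000 = 0.169% of market value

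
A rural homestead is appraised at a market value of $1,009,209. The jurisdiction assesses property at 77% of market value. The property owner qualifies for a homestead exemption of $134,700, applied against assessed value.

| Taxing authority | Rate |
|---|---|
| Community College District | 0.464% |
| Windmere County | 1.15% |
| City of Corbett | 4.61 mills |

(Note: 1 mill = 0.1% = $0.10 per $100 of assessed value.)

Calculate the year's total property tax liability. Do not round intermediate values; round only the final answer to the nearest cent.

$13,329.61

Assessed value = $1,009,209 × 0.77 = $777,090.93
Taxable value = $777,090.93 − $134,700 = $642,390.93
Community College District: $642,390.93 × 0.00464 = $2,980.6939152
Windmere County: $642,390.93 × 0.0115 = $7,387.495695
City of Corbett: $642,390.93 × 0.00461 = $2,961.4221873
Total = $13,329.6117975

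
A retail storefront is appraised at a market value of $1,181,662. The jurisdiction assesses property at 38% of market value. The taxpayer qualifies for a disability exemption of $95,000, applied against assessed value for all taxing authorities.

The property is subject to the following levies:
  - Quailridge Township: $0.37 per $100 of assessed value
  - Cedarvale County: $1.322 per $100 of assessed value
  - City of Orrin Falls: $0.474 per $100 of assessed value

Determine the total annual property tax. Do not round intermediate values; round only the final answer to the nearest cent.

$7,668.32

Assessed value = $1,181,662 × 0.38 = $449,031.56
Taxable value = $449,031.56 − $95,000 = $354,031.56
Quailridge Township: $354,031.56 × 0.0037 = $1,309.916772
Cedarvale County: $354,031.56 × 0.01322 = $4,680.2972232
City of Orrin Falls: $354,031.56 × 0.00474 = $1,678.1095944
Total = $1,309.916772 + $4,680.2972232 + $1,678.1095944 = $7,668.3235896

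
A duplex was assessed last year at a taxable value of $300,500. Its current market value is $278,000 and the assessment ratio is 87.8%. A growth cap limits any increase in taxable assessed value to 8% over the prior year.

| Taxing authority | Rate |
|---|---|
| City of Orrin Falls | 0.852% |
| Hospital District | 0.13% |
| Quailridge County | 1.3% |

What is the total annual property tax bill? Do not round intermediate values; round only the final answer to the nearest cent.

$5,570.00

Uncapped assessed value = $278,000 × 0.878 = $244,084
Cap limit = $300,500 × 1.08 = $324,540
Taxable assessed value = min($244,084, $324,540) = $244,084 (cap does not bind)
City of Orrin Falls: $244,084 × 0.00852 = $2,079.59568
Hospital District: $244,084 × 0.0013 = $317.3092
Quailridge County: $244,084 × 0.013 = $3,173.092
Total = $5,569.99688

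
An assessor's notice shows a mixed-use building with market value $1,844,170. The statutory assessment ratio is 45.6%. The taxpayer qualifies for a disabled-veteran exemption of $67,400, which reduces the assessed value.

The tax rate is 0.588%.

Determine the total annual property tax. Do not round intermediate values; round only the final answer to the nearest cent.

Assessed value = $1,844,170 × 0.456 = $840,941.52
Taxable value = $840,941.52 − $67,400 = $773,541.52
Tax = $773,541.52 × 0.00588 = $4,548.4241376

$4,548.42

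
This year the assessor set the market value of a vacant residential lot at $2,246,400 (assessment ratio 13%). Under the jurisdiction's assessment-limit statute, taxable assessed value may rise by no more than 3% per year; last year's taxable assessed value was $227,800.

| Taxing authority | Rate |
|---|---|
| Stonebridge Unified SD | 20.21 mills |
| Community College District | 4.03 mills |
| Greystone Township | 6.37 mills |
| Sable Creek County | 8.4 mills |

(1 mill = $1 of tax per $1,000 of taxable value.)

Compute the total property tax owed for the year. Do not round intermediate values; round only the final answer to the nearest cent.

$9,153.07

Uncapped assessed value = $2,246,400 × 0.13 = $292,032
Cap limit = $227,800 × 1.03 = $234,634
Taxable assessed value = min($292,032, $234,634) = $234,634 (cap binds)
Stonebridge Unified SD: $234,634 × 0.02021 = $4,741.95314
Community College District: $234,634 × 0.00403 = $945.57502
Greystone Township: $234,634 × 0.00637 = $1,494.61858
Sable Creek County: $234,634 × 0.0084 = $1,970.9256
Total = $9,153.07234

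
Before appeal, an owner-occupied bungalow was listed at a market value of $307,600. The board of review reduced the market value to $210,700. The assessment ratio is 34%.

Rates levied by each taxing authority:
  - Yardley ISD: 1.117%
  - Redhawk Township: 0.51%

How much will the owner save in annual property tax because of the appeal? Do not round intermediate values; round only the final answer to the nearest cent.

Old assessed value = $307,600 × 0.34 = $104,584
New assessed value = $210,700 × 0.34 = $71,638
Combined rate = 0.01117 + 0.0051 = 0.01627
Old tax = $104,584 × 0.01627 = $1,701.58168
New tax = $71,638 × 0.01627 = $1,165.55026
Reduction = $1,701.58168 − $1,165.55026 = $536.03142

$536.03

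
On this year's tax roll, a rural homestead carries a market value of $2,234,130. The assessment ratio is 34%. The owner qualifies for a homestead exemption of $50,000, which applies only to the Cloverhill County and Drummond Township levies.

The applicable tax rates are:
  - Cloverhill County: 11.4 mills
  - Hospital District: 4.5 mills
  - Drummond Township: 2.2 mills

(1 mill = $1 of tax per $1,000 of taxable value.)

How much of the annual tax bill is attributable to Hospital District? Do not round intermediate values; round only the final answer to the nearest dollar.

$3,418

Assessed value = $2,234,130 × 0.34 = $759,604.2
Hospital District taxable value = $759,604.2 (exemption does not apply)
Hospital District levy = $759,604.2 × 0.0045 = $3,418.2189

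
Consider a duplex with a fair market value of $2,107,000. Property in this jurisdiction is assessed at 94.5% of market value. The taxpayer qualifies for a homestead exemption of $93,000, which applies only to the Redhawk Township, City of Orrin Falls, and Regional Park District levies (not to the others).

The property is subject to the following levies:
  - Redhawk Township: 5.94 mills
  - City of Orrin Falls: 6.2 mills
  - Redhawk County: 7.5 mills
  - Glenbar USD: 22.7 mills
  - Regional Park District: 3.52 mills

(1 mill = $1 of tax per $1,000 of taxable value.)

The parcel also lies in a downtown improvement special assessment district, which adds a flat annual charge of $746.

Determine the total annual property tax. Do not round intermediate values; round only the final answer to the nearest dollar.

$90,602

Assessed value = $2,107,000 × 0.945 = $1,991,115
Redhawk Township: ($1,991,115 − $93,000) × 0.00594 = $1,898,115 × 0.00594 = $11,274.8031
City of Orrin Falls: ($1,991,115 − $93,000) × 0.0062 = $1,898,115 × 0.0062 = $11,768.313
Redhawk County: $1,991,115 × 0.0075 = $14,933.3625
Glenbar USD: $1,991,115 × 0.0227 = $45,198.3105
Regional Park District: ($1,991,115 − $93,000) × 0.00352 = $1,898,115 × 0.00352 = $6,681.3648
Levies subtotal = $89,856.1539
Total = $89,856.1539 + $746 = $90,602.1539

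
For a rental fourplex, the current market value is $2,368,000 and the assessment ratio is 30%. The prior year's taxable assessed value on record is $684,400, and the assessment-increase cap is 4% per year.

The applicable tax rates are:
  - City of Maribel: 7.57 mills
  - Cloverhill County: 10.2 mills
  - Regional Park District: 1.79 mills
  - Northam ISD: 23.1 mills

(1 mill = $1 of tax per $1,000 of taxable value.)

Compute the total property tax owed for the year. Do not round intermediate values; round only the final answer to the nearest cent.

Uncapped assessed value = $2,368,000 × 0.3 = $710,400
Cap limit = $684,400 × 1.04 = $711,776
Taxable assessed value = min($710,400, $711,776) = $710,400 (cap does not bind)
City of Maribel: $710,400 × 0.00757 = $5,377.728
Cloverhill County: $710,400 × 0.0102 = $7,246.08
Regional Park District: $710,400 × 0.00179 = $1,271.616
Northam ISD: $710,400 × 0.0231 = $16,410.24
Total = $30,305.664

$30,305.66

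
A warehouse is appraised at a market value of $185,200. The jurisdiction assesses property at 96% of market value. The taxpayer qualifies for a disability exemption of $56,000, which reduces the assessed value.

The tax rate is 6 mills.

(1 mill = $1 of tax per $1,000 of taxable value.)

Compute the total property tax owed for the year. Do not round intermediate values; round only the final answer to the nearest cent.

Assessed value = $185,200 × 0.96 = $177,792
Taxable value = $177,792 − $56,000 = $121,792
Tax = $121,792 × 0.006 = $730.752

$730.75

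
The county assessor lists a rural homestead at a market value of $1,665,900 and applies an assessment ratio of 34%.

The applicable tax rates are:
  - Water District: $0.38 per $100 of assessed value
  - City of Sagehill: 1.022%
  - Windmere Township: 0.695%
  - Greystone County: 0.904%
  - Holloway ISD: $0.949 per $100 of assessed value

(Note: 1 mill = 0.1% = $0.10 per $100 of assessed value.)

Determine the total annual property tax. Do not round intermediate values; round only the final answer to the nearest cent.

Assessed value = $1,665,900 × 0.34 = $566,406
Water District: $566,406 × 0.0038 = $2,152.3428
City of Sagehill: $566,406 × 0.01022 = $5,788.66932
Windmere Township: $566,406 × 0.00695 = $3,936.5217
Greystone County: $566,406 × 0.00904 = $5,120.31024
Holloway ISD: $566,406 × 0.00949 = $5,375.19294
Total = $22,373.037

$22,373.04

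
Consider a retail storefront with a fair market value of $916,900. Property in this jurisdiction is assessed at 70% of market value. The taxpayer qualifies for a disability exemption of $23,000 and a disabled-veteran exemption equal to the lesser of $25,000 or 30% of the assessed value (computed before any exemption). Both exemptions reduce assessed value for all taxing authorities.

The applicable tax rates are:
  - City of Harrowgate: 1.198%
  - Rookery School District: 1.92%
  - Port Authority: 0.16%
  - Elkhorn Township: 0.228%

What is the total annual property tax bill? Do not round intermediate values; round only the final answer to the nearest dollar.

Assessed value = $916,900 × 0.7 = $641,830
Disabled-veteran exemption = min($25,000, 30% × $641,830) = min($25,000, $192,549) = $25,000 (dollar cap binds)
Taxable value = $641,830 − $23,000 − $25,000 = $593,830
City of Harrowgate: $593,830 × 0.01198 = $7,114.0834
Rookery School District: $593,830 × 0.0192 = $11,401.536
Port Authority: $593,830 × 0.0016 = $950.128
Elkhorn Township: $593,830 × 0.00228 = $1,353.9324
Total = $20,819.6798

$20,820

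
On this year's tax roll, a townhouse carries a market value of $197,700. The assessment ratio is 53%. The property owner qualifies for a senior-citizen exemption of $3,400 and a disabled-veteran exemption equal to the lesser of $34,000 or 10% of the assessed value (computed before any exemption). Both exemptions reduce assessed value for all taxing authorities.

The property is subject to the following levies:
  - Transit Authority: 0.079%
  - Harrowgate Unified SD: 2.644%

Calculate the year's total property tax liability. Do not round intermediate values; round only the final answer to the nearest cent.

$2,475.29

Assessed value = $197,700 × 0.53 = $104,781
Disabled-veteran exemption = min($34,000, 10% × $104,781) = min($34,000, $10,478.1) = $10,478.1 (percentage binds)
Taxable value = $104,781 − $3,400 − $10,478.1 = $90,902.9
Transit Authority: $90,902.9 × 0.00079 = $71.813291
Harrowgate Unified SD: $90,902.9 × 0.02644 = $2,403.472676
Total = $2,475.285967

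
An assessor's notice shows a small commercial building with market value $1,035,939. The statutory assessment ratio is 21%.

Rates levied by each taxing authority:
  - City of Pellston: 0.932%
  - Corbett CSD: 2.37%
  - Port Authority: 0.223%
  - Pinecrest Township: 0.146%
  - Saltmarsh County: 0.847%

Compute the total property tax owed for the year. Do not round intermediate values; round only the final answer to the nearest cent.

$9,828.78

Assessed value = $1,035,939 × 0.21 = $217,547.19
City of Pellston: $217,547.19 × 0.00932 = $2,027.5398108
Corbett CSD: $217,547.19 × 0.0237 = $5,155.868403
Port Authority: $217,547.19 × 0.00223 = $485.1302337
Pinecrest Township: $217,547.19 × 0.00146 = $317.6188974
Saltmarsh County: $217,547.19 × 0.00847 = $1,842.6246993
Total = $2,027.5398108 + $5,155.868403 + $485.1302337 + $317.6188974 + $1,842.6246993 = $9,828.7820442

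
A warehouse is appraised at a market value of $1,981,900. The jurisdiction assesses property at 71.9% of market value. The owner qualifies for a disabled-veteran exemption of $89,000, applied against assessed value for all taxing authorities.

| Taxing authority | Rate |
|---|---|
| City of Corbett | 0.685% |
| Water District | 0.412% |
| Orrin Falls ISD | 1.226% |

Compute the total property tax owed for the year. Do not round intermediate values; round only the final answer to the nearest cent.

Assessed value = $1,981,900 × 0.719 = $1,424,986.1
Taxable value = $1,424,986.1 − $89,000 = $1,335,986.1
City of Corbett: $1,335,986.1 × 0.00685 = $9,151.504785
Water District: $1,335,986.1 × 0.00412 = $5,504.262732
Orrin Falls ISD: $1,335,986.1 × 0.01226 = $16,379.189586
Total = $9,151.504785 + $5,504.262732 + $16,379.189586 = $31,034.957103

$31,034.96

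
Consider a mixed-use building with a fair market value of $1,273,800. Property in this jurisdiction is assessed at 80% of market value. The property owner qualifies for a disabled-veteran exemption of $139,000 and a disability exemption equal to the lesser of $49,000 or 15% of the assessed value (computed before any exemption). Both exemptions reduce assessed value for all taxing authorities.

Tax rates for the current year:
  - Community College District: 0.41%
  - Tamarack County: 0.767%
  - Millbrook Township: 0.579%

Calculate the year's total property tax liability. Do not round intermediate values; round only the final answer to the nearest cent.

$14,593.06

Assessed value = $1,273,800 × 0.8 = $1,019,040
Disability exemption = min($49,000, 15% × $1,019,040) = min($49,000, $152,856) = $49,000 (dollar cap binds)
Taxable value = $1,019,040 − $139,000 − $49,000 = $831,040
Community College District: $831,040 × 0.0041 = $3,407.264
Tamarack County: $831,040 × 0.00767 = $6,374.0768
Millbrook Township: $831,040 × 0.00579 = $4,811.7216
Total = $14,593.0624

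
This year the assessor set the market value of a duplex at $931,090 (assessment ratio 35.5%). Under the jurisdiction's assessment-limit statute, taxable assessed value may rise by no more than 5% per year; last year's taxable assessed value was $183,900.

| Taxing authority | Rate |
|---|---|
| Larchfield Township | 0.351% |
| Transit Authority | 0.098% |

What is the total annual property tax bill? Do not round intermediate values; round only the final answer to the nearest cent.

Uncapped assessed value = $931,090 × 0.355 = $330,536.95
Cap limit = $183,900 × 1.05 = $193,095
Taxable assessed value = min($330,536.95, $193,095) = $193,095 (cap binds)
Larchfield Township: $193,095 × 0.00351 = $677.76345
Transit Authority: $193,095 × 0.00098 = $189.2331
Total = $866.99655

$867.00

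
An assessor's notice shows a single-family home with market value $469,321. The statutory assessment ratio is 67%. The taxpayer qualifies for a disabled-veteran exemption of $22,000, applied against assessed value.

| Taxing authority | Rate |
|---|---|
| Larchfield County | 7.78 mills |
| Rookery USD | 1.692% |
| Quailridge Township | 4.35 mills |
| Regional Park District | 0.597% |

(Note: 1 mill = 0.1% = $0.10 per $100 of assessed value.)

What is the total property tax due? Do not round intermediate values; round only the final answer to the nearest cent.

Assessed value = $469,321 × 0.67 = $314,445.07
Taxable value = $314,445.07 − $22,000 = $292,445.07
Larchfield County: $292,445.07 × 0.00778 = $2,275.2226446
Rookery USD: $292,445.07 × 0.01692 = $4,948.1705844
Quailridge Township: $292,445.07 × 0.00435 = $1,272.1360545
Regional Park District: $292,445.07 × 0.00597 = $1,745.8970679
Total = $10,241.4263514

$10,241.43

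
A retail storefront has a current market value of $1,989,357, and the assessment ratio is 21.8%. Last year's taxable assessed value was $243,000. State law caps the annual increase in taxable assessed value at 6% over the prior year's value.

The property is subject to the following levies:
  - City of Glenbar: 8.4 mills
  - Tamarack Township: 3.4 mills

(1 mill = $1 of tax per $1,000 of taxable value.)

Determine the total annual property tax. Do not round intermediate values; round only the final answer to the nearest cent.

Uncapped assessed value = $1,989,357 × 0.218 = $433,679.826
Cap limit = $243,000 × 1.06 = $257,580
Taxable assessed value = min($433,679.826, $257,580) = $257,580 (cap binds)
City of Glenbar: $257,580 × 0.0084 = $2,163.672
Tamarack Township: $257,580 × 0.0034 = $875.772
Total = $3,039.444

$3,039.44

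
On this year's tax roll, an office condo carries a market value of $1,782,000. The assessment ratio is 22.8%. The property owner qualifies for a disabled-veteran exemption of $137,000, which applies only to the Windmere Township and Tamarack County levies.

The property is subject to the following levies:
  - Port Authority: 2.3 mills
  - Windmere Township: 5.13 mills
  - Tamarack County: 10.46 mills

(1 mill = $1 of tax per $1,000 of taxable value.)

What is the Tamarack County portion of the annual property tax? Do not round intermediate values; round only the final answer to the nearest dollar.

Assessed value = $1,782,000 × 0.228 = $406,296
Tamarack County taxable value = $406,296 − $137,000 = $269,296
Tamarack County levy = $269,296 × 0.01046 = $2,816.83616

$2,817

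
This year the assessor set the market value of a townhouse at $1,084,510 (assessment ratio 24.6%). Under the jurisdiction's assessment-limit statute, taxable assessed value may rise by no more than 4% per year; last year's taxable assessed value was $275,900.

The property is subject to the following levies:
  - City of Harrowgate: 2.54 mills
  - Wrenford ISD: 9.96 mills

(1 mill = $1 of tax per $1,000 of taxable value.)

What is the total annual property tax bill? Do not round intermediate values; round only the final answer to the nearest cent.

Uncapped assessed value = $1,084,510 × 0.246 = $266,789.46
Cap limit = $275,900 × 1.04 = $286,936
Taxable assessed value = min($266,789.46, $286,936) = $266,789.46 (cap does not bind)
City of Harrowgate: $266,789.46 × 0.00254 = $677.6452284
Wrenford ISD: $266,789.46 × 0.00996 = $2,657.2230216
Total = $3,334.86825

$3,334.87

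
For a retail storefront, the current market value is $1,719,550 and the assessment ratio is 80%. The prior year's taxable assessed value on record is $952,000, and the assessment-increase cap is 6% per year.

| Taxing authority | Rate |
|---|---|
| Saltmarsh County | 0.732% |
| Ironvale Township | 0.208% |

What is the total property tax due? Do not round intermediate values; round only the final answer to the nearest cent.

$9,485.73

Uncapped assessed value = $1,719,550 × 0.8 = $1,375,640
Cap limit = $952,000 × 1.06 = $1,009,120
Taxable assessed value = min($1,375,640, $1,009,120) = $1,009,120 (cap binds)
Saltmarsh County: $1,009,120 × 0.00732 = $7,386.7584
Ironvale Township: $1,009,120 × 0.00208 = $2,098.9696
Total = $9,485.728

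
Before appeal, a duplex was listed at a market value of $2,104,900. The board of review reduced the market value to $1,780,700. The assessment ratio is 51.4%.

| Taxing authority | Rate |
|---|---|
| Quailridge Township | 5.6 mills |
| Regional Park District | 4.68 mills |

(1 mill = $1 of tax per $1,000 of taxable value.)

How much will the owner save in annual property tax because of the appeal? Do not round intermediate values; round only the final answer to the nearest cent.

Old assessed value = $2,104,900 × 0.514 = $1,081,918.6
New assessed value = $1,780,700 × 0.514 = $915,279.8
Combined rate = 0.0056 + 0.00468 = 0.01028
Old tax = $1,081,918.6 × 0.01028 = $11,122.123208
New tax = $915,279.8 × 0.01028 = $9,409.076344
Reduction = $11,122.123208 − $9,409.076344 = $1,713.046864

$1,713.05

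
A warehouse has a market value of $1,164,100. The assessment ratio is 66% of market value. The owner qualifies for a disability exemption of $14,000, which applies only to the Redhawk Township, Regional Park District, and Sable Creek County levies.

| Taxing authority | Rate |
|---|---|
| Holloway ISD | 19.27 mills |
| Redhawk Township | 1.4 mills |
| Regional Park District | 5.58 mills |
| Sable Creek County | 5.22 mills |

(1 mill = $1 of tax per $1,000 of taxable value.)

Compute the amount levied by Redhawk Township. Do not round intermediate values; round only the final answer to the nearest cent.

$1,056.03

Assessed value = $1,164,100 × 0.66 = $768,306
Redhawk Township taxable value = $768,306 − $14,000 = $754,306
Redhawk Township levy = $754,306 × 0.0014 = $1,056.0284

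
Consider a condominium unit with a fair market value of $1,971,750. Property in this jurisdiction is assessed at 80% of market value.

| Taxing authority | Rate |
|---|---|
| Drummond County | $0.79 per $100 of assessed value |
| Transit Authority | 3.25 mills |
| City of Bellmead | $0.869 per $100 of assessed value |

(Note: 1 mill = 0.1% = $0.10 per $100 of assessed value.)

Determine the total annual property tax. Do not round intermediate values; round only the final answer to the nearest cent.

Assessed value = $1,971,750 × 0.8 = $1,577,400
Drummond County: $1,577,400 × 0.0079 = $12,461.46
Transit Authority: $1,577,400 × 0.00325 = $5,126.55
City of Bellmead: $1,577,400 × 0.00869 = $13,707.606
Total = $31,295.616

$31,295.62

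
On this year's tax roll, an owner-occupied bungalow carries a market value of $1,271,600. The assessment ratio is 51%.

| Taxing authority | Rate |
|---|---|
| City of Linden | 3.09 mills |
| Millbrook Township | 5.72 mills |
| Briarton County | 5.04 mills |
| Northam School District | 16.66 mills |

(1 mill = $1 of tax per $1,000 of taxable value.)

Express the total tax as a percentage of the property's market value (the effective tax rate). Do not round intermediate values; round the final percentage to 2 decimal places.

Assessed value = $1,271,600 × 0.51 = $648,516
City of Linden: $648,516 × 0.00309 = $2,003.91444
Millbrook Township: $648,516 × 0.00572 = $3,709.51152
Briarton County: $648,516 × 0.00504 = $3,268.52064
Northam School District: $648,516 × 0.01666 = $10,804.27656
Total tax = $19,786.22316
Effective rate = $19,786.22316 ÷ $1,271,600 = 1.56% of market value

1.56%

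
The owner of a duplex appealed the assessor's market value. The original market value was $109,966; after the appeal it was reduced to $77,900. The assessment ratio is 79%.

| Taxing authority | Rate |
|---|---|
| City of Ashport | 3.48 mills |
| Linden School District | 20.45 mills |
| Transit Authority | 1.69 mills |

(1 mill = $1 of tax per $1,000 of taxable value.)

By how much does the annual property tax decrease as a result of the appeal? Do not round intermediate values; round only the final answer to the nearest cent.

$649.01

Old assessed value = $109,966 × 0.79 = $86,873.14
New assessed value = $77,900 × 0.79 = $61,541
Combined rate = 0.00348 + 0.02045 + 0.00169 = 0.02562
Old tax = $86,873.14 × 0.02562 = $2,225.6898468
New tax = $61,541 × 0.02562 = $1,576.68042
Reduction = $2,225.6898468 − $1,576.68042 = $649.0094268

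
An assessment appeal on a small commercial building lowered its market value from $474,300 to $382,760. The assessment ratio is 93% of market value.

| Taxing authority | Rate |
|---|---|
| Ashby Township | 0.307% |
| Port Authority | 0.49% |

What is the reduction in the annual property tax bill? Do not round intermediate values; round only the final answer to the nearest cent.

$678.50

Old assessed value = $474,300 × 0.93 = $441,099
New assessed value = $382,760 × 0.93 = $355,966.8
Combined rate = 0.00307 + 0.0049 = 0.00797
Old tax = $441,099 × 0.00797 = $3,515.55903
New tax = $355,966.8 × 0.00797 = $2,837.055396
Reduction = $3,515.55903 − $2,837.055396 = $678.503634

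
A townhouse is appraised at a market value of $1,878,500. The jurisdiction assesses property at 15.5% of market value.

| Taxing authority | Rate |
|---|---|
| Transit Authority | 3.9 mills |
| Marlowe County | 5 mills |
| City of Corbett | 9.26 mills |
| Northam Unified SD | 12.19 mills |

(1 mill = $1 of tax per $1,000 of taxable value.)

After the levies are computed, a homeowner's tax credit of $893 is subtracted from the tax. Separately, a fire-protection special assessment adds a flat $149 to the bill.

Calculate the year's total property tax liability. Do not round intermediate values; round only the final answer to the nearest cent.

$8,092.93

Assessed value = $1,878,500 × 0.155 = $291,167.5
Transit Authority: $291,167.5 × 0.0039 = $1,135.55325
Marlowe County: $291,167.5 × 0.005 = $1,455.8375
City of Corbett: $291,167.5 × 0.00926 = $2,696.21105
Northam Unified SD: $291,167.5 × 0.01219 = $3,549.331825
Levies subtotal = $8,836.933625
After credit = $8,836.933625 − $893 = $7,943.933625
Total = $7,943.933625 + $149 = $8,092.933625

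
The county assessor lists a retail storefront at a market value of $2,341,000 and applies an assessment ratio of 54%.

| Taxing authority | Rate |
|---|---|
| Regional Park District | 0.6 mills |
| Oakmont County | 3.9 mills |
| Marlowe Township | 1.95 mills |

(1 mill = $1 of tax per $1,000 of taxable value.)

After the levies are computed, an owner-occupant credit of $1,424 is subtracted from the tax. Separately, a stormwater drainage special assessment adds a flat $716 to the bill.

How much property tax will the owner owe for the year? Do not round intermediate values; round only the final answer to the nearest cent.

Assessed value = $2,341,000 × 0.54 = $1,264,140
Regional Park District: $1,264,140 × 0.0006 = $758.484
Oakmont County: $1,264,140 × 0.0039 = $4,930.146
Marlowe Township: $1,264,140 × 0.00195 = $2,465.073
Levies subtotal = $8,153.703
After credit = $8,153.703 − $1,424 = $6,729.703
Total = $6,729.703 + $716 = $7,445.703

$7,445.70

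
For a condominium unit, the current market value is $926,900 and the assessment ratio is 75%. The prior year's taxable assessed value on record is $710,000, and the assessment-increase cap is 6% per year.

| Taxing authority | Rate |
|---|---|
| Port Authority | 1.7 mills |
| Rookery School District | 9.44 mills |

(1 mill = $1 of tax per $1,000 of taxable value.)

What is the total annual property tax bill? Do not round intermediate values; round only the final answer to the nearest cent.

Uncapped assessed value = $926,900 × 0.75 = $695,175
Cap limit = $710,000 × 1.06 = $752,600
Taxable assessed value = min($695,175, $752,600) = $695,175 (cap does not bind)
Port Authority: $695,175 × 0.0017 = $1,181.7975
Rookery School District: $695,175 × 0.00944 = $6,562.452
Total = $7,744.2495

$7,744.25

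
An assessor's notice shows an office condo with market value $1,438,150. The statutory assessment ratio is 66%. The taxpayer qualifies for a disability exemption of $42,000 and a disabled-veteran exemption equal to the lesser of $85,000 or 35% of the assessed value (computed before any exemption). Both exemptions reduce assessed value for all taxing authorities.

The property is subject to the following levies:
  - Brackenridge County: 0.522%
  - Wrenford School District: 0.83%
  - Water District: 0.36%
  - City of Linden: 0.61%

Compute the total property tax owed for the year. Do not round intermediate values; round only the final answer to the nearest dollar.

Assessed value = $1,438,150 × 0.66 = $949,179
Disabled-veteran exemption = min($85,000, 35% × $949,179) = min($85,000, $332,212.65) = $85,000 (dollar cap binds)
Taxable value = $949,179 − $42,000 − $85,000 = $822,179
Brackenridge County: $822,179 × 0.00522 = $4,291.77438
Wrenford School District: $822,179 × 0.0083 = $6,824.0857
Water District: $822,179 × 0.0036 = $2,959.8444
City of Linden: $822,179 × 0.0061 = $5,015.2919
Total = $19,090.99638

$19,091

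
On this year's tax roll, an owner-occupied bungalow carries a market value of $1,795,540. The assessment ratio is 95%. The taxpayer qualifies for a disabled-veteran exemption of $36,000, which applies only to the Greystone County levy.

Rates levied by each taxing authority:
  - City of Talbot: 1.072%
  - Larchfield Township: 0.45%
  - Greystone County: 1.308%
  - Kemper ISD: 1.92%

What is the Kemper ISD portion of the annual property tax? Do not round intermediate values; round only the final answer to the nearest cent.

Assessed value = $1,795,540 × 0.95 = $1,705,763
Kemper ISD taxable value = $1,705,763 (exemption does not apply)
Kemper ISD levy = $1,705,763 × 0.0192 = $32,750.6496

$32,750.65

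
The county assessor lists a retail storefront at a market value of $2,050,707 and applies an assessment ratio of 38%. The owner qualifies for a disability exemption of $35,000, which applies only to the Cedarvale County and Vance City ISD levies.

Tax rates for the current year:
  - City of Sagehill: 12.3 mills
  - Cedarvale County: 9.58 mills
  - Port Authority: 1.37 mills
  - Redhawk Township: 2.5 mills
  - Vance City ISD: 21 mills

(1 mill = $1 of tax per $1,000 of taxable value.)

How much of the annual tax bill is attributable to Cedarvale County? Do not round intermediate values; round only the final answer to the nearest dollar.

Assessed value = $2,050,707 × 0.38 = $779,268.66
Cedarvale County taxable value = $779,268.66 − $35,000 = $744,268.66
Cedarvale County levy = $744,268.66 × 0.00958 = $7,130.0937628

$7,130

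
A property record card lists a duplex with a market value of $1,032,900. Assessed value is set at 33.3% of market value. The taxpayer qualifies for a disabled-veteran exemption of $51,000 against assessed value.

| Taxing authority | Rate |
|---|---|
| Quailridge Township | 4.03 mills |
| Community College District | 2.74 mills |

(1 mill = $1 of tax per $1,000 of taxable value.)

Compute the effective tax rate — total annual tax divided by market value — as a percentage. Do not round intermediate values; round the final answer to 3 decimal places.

0.192%

Assessed value = $1,032,900 × 0.333 = $343,955.7
Taxable value = $343,955.7 − $51,000 = $292,955.7
Quailridge Township: $292,955.7 × 0.00403 = $1,180.611471
Community College District: $292,955.7 × 0.00274 = $802.698618
Total tax = $1,983.310089
Effective rate = $1,983.310089 ÷ $1,032,900 = 0.192% of market value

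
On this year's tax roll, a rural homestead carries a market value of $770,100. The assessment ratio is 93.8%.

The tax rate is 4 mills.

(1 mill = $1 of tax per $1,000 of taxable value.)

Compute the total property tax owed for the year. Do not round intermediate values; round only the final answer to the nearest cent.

$2,889.42

Assessed value = $770,100 × 0.938 = $722,353.8
Tax = $722,353.8 × 0.004 = $2,889.4152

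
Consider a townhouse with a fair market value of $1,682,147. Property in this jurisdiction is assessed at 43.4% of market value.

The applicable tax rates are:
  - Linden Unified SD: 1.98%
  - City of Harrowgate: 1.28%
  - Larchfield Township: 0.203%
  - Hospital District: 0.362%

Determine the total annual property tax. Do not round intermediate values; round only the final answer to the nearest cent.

Assessed value = $1,682,147 × 0.434 = $730,051.798
Linden Unified SD: $730,051.798 × 0.0198 = $14,455.0256004
City of Harrowgate: $730,051.798 × 0.0128 = $9,344.6630144
Larchfield Township: $730,051.798 × 0.00203 = $1,482.00514994
Hospital District: $730,051.798 × 0.00362 = $2,642.78750876
Total = $14,455.0256004 + $9,344.6630144 + $1,482.00514994 + $2,642.78750876 = $27,924.4812735

$27,924.48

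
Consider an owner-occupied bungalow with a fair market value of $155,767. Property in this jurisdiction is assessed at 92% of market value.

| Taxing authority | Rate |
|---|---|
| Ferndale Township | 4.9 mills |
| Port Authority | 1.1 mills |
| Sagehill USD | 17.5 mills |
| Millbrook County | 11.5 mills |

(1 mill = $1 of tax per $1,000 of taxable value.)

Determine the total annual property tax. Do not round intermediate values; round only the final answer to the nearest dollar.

Assessed value = $155,767 × 0.92 = $143,305.64
Ferndale Township: $143,305.64 × 0.0049 = $702.197636
Port Authority: $143,305.64 × 0.0011 = $157.636204
Sagehill USD: $143,305.64 × 0.0175 = $2,507.8487
Millbrook County: $143,305.64 × 0.0115 = $1,648.01486
Total = $702.197636 + $157.636204 + $2,507.8487 + $1,648.01486 = $5,015.6974

$5,016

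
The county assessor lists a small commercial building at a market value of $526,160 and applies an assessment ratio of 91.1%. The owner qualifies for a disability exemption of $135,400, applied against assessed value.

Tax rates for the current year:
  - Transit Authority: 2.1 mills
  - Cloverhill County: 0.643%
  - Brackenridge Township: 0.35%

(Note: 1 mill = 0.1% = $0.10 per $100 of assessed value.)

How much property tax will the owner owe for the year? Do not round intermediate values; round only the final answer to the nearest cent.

Assessed value = $526,160 × 0.911 = $479,331.76
Taxable value = $479,331.76 − $135,400 = $343,931.76
Transit Authority: $343,931.76 × 0.0021 = $722.256696
Cloverhill County: $343,931.76 × 0.00643 = $2,211.4812168
Brackenridge Township: $343,931.76 × 0.0035 = $1,203.76116
Total = $4,137.4990728

$4,137.50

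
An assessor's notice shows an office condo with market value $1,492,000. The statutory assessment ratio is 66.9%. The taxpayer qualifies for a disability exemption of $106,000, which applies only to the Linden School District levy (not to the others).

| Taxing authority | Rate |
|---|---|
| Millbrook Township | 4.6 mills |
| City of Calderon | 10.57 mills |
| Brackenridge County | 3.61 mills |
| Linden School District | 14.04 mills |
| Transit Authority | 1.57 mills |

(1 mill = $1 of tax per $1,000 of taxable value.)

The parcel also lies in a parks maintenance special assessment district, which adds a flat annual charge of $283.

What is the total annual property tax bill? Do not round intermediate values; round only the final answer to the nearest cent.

$33,121.07

Assessed value = $1,492,000 × 0.669 = $998,148
Millbrook Township: $998,148 × 0.0046 = $4,591.4808
City of Calderon: $998,148 × 0.01057 = $10,550.42436
Brackenridge County: $998,148 × 0.00361 = $3,603.31428
Linden School District: ($998,148 − $106,000) × 0.01404 = $892,148 × 0.01404 = $12,525.75792
Transit Authority: $998,148 × 0.00157 = $1,567.09236
Levies subtotal = $32,838.06972
Total = $32,838.06972 + $283 = $33,121.06972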